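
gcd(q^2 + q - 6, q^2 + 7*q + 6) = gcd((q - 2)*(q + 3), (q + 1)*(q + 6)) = 1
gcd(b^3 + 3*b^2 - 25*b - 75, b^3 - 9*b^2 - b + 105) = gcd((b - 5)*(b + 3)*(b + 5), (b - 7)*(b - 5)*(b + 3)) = b^2 - 2*b - 15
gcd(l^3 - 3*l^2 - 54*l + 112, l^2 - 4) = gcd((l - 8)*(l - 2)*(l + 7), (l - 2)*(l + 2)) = l - 2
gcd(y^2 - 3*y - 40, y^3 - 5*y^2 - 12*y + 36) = 1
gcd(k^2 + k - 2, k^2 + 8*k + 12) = k + 2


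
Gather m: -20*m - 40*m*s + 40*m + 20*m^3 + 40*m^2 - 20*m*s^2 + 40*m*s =20*m^3 + 40*m^2 + m*(20 - 20*s^2)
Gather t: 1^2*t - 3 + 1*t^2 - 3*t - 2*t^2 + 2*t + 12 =9 - t^2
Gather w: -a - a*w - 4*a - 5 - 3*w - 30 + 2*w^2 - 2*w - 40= -5*a + 2*w^2 + w*(-a - 5) - 75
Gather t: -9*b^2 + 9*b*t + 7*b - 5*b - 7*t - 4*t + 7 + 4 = -9*b^2 + 2*b + t*(9*b - 11) + 11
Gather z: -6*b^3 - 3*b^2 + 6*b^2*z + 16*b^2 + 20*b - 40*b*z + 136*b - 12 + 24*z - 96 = -6*b^3 + 13*b^2 + 156*b + z*(6*b^2 - 40*b + 24) - 108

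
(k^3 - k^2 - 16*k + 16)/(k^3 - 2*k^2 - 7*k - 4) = (k^2 + 3*k - 4)/(k^2 + 2*k + 1)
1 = 1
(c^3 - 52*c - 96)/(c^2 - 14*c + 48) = (c^2 + 8*c + 12)/(c - 6)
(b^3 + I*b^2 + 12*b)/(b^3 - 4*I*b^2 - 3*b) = (b + 4*I)/(b - I)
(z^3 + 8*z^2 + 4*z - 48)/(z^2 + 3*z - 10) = (z^2 + 10*z + 24)/(z + 5)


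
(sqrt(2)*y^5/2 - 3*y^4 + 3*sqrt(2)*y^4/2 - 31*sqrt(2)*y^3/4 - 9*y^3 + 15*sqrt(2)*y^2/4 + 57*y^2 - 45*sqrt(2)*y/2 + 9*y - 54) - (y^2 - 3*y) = sqrt(2)*y^5/2 - 3*y^4 + 3*sqrt(2)*y^4/2 - 31*sqrt(2)*y^3/4 - 9*y^3 + 15*sqrt(2)*y^2/4 + 56*y^2 - 45*sqrt(2)*y/2 + 12*y - 54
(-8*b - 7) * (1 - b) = 8*b^2 - b - 7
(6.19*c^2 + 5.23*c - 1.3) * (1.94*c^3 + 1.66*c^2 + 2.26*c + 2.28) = 12.0086*c^5 + 20.4216*c^4 + 20.1492*c^3 + 23.775*c^2 + 8.9864*c - 2.964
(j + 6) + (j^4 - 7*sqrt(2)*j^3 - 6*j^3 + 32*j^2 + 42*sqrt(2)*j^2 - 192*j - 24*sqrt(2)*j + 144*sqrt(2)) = j^4 - 7*sqrt(2)*j^3 - 6*j^3 + 32*j^2 + 42*sqrt(2)*j^2 - 191*j - 24*sqrt(2)*j + 6 + 144*sqrt(2)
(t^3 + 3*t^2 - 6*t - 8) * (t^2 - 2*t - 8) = t^5 + t^4 - 20*t^3 - 20*t^2 + 64*t + 64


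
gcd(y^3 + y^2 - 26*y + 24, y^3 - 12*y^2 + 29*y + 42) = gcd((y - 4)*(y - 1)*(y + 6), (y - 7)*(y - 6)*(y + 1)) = 1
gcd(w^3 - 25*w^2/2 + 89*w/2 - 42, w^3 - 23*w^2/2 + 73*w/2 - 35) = w - 7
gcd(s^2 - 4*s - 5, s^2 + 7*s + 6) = s + 1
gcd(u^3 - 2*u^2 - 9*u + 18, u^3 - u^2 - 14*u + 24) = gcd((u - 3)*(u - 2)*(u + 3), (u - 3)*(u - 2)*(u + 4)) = u^2 - 5*u + 6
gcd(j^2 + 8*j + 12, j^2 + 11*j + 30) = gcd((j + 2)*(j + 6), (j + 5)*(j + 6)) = j + 6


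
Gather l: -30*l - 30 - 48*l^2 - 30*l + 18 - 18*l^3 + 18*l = -18*l^3 - 48*l^2 - 42*l - 12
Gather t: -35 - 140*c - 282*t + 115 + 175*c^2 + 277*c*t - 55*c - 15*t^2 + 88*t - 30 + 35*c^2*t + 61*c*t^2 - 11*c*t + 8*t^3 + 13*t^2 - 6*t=175*c^2 - 195*c + 8*t^3 + t^2*(61*c - 2) + t*(35*c^2 + 266*c - 200) + 50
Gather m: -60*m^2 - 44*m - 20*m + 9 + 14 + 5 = -60*m^2 - 64*m + 28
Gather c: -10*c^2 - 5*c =-10*c^2 - 5*c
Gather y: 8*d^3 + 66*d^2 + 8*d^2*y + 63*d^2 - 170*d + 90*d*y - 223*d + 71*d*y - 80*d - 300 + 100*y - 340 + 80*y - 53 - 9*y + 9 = 8*d^3 + 129*d^2 - 473*d + y*(8*d^2 + 161*d + 171) - 684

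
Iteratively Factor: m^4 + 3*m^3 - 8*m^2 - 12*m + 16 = (m + 4)*(m^3 - m^2 - 4*m + 4) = (m + 2)*(m + 4)*(m^2 - 3*m + 2) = (m - 2)*(m + 2)*(m + 4)*(m - 1)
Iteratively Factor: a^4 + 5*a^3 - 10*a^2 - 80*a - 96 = (a + 2)*(a^3 + 3*a^2 - 16*a - 48) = (a - 4)*(a + 2)*(a^2 + 7*a + 12) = (a - 4)*(a + 2)*(a + 3)*(a + 4)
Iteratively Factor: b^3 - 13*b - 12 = (b + 3)*(b^2 - 3*b - 4) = (b + 1)*(b + 3)*(b - 4)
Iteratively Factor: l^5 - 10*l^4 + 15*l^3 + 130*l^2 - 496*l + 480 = (l + 4)*(l^4 - 14*l^3 + 71*l^2 - 154*l + 120) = (l - 2)*(l + 4)*(l^3 - 12*l^2 + 47*l - 60) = (l - 3)*(l - 2)*(l + 4)*(l^2 - 9*l + 20) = (l - 4)*(l - 3)*(l - 2)*(l + 4)*(l - 5)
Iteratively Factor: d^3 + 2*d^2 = (d)*(d^2 + 2*d) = d^2*(d + 2)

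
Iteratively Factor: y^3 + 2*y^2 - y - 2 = (y + 2)*(y^2 - 1) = (y - 1)*(y + 2)*(y + 1)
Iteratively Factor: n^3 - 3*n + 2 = (n + 2)*(n^2 - 2*n + 1) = (n - 1)*(n + 2)*(n - 1)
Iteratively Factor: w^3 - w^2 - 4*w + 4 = (w - 1)*(w^2 - 4) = (w - 2)*(w - 1)*(w + 2)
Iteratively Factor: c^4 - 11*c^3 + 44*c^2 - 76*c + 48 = (c - 2)*(c^3 - 9*c^2 + 26*c - 24) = (c - 3)*(c - 2)*(c^2 - 6*c + 8) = (c - 3)*(c - 2)^2*(c - 4)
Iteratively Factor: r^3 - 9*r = (r)*(r^2 - 9) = r*(r + 3)*(r - 3)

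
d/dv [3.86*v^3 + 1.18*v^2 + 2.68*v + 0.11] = 11.58*v^2 + 2.36*v + 2.68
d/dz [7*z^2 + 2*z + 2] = 14*z + 2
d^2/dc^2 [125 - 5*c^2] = -10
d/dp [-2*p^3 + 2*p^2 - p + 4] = -6*p^2 + 4*p - 1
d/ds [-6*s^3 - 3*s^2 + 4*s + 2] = -18*s^2 - 6*s + 4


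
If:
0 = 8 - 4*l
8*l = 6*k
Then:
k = 8/3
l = 2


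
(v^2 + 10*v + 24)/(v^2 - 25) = (v^2 + 10*v + 24)/(v^2 - 25)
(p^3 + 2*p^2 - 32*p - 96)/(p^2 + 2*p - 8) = (p^2 - 2*p - 24)/(p - 2)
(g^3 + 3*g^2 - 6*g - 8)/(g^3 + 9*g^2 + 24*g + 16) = (g - 2)/(g + 4)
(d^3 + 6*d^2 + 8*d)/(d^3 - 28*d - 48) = d/(d - 6)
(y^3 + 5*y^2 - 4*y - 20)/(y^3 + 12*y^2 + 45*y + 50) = (y - 2)/(y + 5)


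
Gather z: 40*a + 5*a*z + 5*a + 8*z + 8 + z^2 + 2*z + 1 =45*a + z^2 + z*(5*a + 10) + 9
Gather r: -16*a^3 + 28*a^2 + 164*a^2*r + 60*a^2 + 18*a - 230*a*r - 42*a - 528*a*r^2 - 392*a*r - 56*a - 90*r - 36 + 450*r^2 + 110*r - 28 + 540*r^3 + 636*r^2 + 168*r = -16*a^3 + 88*a^2 - 80*a + 540*r^3 + r^2*(1086 - 528*a) + r*(164*a^2 - 622*a + 188) - 64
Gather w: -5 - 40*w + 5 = -40*w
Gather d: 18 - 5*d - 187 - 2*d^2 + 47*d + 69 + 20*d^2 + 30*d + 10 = 18*d^2 + 72*d - 90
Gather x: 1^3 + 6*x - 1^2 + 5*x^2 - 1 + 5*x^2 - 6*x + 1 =10*x^2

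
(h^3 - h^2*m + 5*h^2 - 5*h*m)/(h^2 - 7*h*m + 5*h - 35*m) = h*(h - m)/(h - 7*m)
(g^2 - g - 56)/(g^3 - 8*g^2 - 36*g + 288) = (g + 7)/(g^2 - 36)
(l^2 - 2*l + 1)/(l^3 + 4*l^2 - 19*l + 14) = (l - 1)/(l^2 + 5*l - 14)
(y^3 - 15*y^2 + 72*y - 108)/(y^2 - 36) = (y^2 - 9*y + 18)/(y + 6)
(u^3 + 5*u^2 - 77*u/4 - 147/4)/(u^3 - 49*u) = (u^2 - 2*u - 21/4)/(u*(u - 7))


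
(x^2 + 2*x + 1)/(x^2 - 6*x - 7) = (x + 1)/(x - 7)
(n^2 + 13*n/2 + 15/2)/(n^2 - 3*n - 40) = (n + 3/2)/(n - 8)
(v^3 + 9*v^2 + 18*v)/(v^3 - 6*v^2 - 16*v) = (v^2 + 9*v + 18)/(v^2 - 6*v - 16)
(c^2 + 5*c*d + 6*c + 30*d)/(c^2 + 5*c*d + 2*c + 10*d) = (c + 6)/(c + 2)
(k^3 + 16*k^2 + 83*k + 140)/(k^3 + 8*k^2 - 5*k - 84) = (k + 5)/(k - 3)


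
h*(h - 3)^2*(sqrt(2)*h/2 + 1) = sqrt(2)*h^4/2 - 3*sqrt(2)*h^3 + h^3 - 6*h^2 + 9*sqrt(2)*h^2/2 + 9*h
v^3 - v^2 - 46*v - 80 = (v - 8)*(v + 2)*(v + 5)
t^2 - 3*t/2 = t*(t - 3/2)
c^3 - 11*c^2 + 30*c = c*(c - 6)*(c - 5)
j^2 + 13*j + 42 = (j + 6)*(j + 7)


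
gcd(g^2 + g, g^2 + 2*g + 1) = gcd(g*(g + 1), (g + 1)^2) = g + 1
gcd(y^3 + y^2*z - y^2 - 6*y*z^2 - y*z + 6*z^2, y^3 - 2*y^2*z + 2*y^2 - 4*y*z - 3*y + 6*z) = y^2 - 2*y*z - y + 2*z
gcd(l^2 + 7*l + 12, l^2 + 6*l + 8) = l + 4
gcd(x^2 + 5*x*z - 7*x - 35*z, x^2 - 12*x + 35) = x - 7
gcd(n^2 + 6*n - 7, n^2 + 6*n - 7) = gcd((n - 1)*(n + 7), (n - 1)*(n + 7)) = n^2 + 6*n - 7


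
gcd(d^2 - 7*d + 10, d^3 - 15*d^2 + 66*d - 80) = d^2 - 7*d + 10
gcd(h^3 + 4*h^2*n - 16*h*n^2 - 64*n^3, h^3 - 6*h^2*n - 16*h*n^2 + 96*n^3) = h^2 - 16*n^2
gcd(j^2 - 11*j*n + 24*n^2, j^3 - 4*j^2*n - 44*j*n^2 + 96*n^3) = j - 8*n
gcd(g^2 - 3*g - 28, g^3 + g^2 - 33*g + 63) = 1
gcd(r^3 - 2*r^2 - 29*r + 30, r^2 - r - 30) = r^2 - r - 30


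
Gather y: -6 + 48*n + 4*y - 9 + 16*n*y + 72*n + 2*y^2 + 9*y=120*n + 2*y^2 + y*(16*n + 13) - 15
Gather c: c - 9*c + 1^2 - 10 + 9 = -8*c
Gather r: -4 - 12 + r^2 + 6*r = r^2 + 6*r - 16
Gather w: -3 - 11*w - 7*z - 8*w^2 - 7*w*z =-8*w^2 + w*(-7*z - 11) - 7*z - 3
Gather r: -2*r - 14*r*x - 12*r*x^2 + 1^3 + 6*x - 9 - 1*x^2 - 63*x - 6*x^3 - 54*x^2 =r*(-12*x^2 - 14*x - 2) - 6*x^3 - 55*x^2 - 57*x - 8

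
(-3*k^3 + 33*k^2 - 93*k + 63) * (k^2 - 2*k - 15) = -3*k^5 + 39*k^4 - 114*k^3 - 246*k^2 + 1269*k - 945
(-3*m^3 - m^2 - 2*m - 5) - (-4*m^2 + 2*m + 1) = -3*m^3 + 3*m^2 - 4*m - 6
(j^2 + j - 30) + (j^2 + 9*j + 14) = 2*j^2 + 10*j - 16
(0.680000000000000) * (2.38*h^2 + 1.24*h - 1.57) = 1.6184*h^2 + 0.8432*h - 1.0676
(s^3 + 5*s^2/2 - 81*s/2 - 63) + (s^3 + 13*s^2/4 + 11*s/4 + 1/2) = 2*s^3 + 23*s^2/4 - 151*s/4 - 125/2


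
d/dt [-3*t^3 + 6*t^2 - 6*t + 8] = -9*t^2 + 12*t - 6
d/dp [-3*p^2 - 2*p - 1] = -6*p - 2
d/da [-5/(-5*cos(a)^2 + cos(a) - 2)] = 5*(10*cos(a) - 1)*sin(a)/(5*sin(a)^2 + cos(a) - 7)^2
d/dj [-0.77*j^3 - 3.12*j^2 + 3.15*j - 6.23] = -2.31*j^2 - 6.24*j + 3.15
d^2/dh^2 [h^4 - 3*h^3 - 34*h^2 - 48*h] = 12*h^2 - 18*h - 68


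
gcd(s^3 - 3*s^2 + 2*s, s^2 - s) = s^2 - s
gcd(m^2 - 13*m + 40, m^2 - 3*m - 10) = m - 5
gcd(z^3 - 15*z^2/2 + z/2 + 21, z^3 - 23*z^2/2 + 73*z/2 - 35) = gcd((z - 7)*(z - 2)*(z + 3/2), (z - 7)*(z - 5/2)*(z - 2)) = z^2 - 9*z + 14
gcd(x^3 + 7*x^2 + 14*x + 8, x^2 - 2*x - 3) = x + 1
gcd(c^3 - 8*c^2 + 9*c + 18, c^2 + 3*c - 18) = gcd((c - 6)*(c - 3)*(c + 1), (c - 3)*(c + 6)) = c - 3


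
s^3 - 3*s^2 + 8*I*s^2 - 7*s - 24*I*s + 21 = (s - 3)*(s + I)*(s + 7*I)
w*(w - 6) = w^2 - 6*w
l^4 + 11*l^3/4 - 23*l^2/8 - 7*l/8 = l*(l - 1)*(l + 1/4)*(l + 7/2)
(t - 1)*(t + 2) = t^2 + t - 2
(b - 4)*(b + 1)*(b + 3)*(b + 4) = b^4 + 4*b^3 - 13*b^2 - 64*b - 48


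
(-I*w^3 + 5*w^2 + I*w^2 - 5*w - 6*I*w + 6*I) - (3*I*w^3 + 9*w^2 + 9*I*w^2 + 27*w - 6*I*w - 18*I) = -4*I*w^3 - 4*w^2 - 8*I*w^2 - 32*w + 24*I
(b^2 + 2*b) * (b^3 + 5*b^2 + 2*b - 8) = b^5 + 7*b^4 + 12*b^3 - 4*b^2 - 16*b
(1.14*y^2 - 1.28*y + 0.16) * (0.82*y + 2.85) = 0.9348*y^3 + 2.1994*y^2 - 3.5168*y + 0.456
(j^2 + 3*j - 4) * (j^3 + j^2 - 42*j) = j^5 + 4*j^4 - 43*j^3 - 130*j^2 + 168*j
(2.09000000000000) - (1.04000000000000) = 1.05000000000000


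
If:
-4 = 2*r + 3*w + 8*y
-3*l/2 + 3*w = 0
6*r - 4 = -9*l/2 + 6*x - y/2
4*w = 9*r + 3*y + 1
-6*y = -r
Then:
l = -416/251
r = -114/251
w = -208/251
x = -7139/3012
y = -19/251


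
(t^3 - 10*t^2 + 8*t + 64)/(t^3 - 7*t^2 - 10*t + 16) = (t - 4)/(t - 1)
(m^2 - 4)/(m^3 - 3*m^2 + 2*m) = (m + 2)/(m*(m - 1))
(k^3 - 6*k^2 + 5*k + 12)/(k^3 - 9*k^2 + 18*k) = (k^2 - 3*k - 4)/(k*(k - 6))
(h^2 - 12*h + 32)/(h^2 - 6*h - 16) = (h - 4)/(h + 2)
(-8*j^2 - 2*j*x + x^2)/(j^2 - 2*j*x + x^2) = (-8*j^2 - 2*j*x + x^2)/(j^2 - 2*j*x + x^2)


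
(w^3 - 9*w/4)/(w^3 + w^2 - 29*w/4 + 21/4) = w*(2*w + 3)/(2*w^2 + 5*w - 7)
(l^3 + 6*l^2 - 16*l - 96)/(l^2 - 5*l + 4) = (l^2 + 10*l + 24)/(l - 1)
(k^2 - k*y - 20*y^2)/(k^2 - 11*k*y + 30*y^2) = (-k - 4*y)/(-k + 6*y)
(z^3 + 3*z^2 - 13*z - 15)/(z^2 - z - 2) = (z^2 + 2*z - 15)/(z - 2)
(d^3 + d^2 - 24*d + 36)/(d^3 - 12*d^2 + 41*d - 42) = (d + 6)/(d - 7)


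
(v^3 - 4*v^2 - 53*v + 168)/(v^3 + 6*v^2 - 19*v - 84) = (v^2 - 11*v + 24)/(v^2 - v - 12)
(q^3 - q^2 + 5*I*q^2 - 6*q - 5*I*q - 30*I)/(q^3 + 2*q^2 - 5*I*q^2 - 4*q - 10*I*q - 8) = (q^2 + q*(-3 + 5*I) - 15*I)/(q^2 - 5*I*q - 4)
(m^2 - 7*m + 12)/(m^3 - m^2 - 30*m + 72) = 1/(m + 6)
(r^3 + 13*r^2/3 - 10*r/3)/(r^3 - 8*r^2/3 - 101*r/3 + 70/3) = r/(r - 7)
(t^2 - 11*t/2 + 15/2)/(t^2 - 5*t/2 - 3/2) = (2*t - 5)/(2*t + 1)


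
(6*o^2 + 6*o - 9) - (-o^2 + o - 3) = 7*o^2 + 5*o - 6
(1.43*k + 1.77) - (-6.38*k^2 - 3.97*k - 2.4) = 6.38*k^2 + 5.4*k + 4.17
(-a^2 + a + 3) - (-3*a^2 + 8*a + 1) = 2*a^2 - 7*a + 2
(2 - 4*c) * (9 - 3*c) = 12*c^2 - 42*c + 18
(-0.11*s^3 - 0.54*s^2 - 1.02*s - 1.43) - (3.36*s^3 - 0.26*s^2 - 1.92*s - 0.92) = -3.47*s^3 - 0.28*s^2 + 0.9*s - 0.51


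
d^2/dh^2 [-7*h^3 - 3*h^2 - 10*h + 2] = -42*h - 6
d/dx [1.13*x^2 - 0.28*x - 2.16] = 2.26*x - 0.28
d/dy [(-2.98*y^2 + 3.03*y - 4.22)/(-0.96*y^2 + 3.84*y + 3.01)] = (-8.5344*y^2 - 26.042*y + 25.3251)/(0.9216*y^4 - 7.3728*y^3 + 8.9664*y^2 + 23.1168*y + 9.0601)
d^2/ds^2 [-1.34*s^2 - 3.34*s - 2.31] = -2.68000000000000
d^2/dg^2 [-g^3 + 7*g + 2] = -6*g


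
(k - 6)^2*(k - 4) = k^3 - 16*k^2 + 84*k - 144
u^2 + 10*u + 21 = (u + 3)*(u + 7)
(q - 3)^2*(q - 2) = q^3 - 8*q^2 + 21*q - 18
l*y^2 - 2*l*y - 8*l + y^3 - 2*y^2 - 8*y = (l + y)*(y - 4)*(y + 2)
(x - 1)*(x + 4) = x^2 + 3*x - 4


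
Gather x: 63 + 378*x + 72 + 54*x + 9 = 432*x + 144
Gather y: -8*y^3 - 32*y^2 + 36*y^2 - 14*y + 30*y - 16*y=-8*y^3 + 4*y^2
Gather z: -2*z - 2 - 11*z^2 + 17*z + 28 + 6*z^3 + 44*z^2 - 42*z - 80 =6*z^3 + 33*z^2 - 27*z - 54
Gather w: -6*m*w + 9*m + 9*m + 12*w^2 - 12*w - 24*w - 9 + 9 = 18*m + 12*w^2 + w*(-6*m - 36)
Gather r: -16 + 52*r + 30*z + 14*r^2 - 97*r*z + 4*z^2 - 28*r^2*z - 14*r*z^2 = r^2*(14 - 28*z) + r*(-14*z^2 - 97*z + 52) + 4*z^2 + 30*z - 16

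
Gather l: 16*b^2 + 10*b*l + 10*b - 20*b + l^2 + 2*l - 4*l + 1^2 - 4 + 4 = 16*b^2 - 10*b + l^2 + l*(10*b - 2) + 1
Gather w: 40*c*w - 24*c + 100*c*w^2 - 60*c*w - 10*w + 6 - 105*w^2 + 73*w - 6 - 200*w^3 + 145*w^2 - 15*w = -24*c - 200*w^3 + w^2*(100*c + 40) + w*(48 - 20*c)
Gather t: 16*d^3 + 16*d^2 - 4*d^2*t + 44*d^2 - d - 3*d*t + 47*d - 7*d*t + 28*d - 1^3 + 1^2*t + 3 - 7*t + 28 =16*d^3 + 60*d^2 + 74*d + t*(-4*d^2 - 10*d - 6) + 30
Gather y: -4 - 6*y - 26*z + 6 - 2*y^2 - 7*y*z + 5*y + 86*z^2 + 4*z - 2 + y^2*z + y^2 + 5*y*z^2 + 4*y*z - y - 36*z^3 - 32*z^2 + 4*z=y^2*(z - 1) + y*(5*z^2 - 3*z - 2) - 36*z^3 + 54*z^2 - 18*z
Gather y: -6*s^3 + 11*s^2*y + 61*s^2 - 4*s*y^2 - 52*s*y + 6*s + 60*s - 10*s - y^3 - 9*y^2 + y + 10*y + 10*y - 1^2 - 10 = -6*s^3 + 61*s^2 + 56*s - y^3 + y^2*(-4*s - 9) + y*(11*s^2 - 52*s + 21) - 11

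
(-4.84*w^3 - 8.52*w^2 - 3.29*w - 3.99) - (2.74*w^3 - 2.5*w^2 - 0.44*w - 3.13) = -7.58*w^3 - 6.02*w^2 - 2.85*w - 0.86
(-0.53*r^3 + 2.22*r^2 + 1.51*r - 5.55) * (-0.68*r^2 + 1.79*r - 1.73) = 0.3604*r^5 - 2.4583*r^4 + 3.8639*r^3 + 2.6363*r^2 - 12.5468*r + 9.6015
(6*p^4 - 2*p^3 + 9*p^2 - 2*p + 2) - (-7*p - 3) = 6*p^4 - 2*p^3 + 9*p^2 + 5*p + 5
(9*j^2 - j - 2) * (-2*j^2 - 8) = -18*j^4 + 2*j^3 - 68*j^2 + 8*j + 16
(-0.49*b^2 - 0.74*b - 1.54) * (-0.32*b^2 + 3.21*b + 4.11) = 0.1568*b^4 - 1.3361*b^3 - 3.8965*b^2 - 7.9848*b - 6.3294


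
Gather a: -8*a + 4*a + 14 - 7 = 7 - 4*a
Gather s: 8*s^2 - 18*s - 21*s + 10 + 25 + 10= 8*s^2 - 39*s + 45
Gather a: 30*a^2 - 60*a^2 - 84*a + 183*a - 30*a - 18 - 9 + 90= -30*a^2 + 69*a + 63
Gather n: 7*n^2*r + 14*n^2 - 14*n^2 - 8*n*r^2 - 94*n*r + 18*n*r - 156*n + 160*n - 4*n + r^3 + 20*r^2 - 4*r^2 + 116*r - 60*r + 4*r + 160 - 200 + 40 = 7*n^2*r + n*(-8*r^2 - 76*r) + r^3 + 16*r^2 + 60*r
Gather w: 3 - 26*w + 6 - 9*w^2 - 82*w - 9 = -9*w^2 - 108*w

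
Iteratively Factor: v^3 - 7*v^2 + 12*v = (v)*(v^2 - 7*v + 12) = v*(v - 3)*(v - 4)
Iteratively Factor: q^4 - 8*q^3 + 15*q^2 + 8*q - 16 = (q - 1)*(q^3 - 7*q^2 + 8*q + 16) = (q - 1)*(q + 1)*(q^2 - 8*q + 16) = (q - 4)*(q - 1)*(q + 1)*(q - 4)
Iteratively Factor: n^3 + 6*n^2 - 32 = (n + 4)*(n^2 + 2*n - 8) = (n - 2)*(n + 4)*(n + 4)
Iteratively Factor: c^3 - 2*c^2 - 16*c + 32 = (c + 4)*(c^2 - 6*c + 8) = (c - 2)*(c + 4)*(c - 4)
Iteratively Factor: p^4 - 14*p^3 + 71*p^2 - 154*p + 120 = (p - 4)*(p^3 - 10*p^2 + 31*p - 30) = (p - 4)*(p - 3)*(p^2 - 7*p + 10) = (p - 5)*(p - 4)*(p - 3)*(p - 2)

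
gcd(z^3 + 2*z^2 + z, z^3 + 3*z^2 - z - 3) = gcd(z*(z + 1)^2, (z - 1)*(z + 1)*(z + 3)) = z + 1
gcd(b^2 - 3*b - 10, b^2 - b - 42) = 1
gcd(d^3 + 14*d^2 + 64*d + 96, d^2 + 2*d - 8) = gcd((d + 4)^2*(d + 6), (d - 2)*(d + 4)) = d + 4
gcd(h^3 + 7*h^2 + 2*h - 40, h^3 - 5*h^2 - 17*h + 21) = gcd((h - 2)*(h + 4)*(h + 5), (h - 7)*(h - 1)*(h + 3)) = 1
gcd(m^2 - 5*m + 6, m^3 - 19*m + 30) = m^2 - 5*m + 6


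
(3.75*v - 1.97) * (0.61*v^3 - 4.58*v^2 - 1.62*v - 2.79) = 2.2875*v^4 - 18.3767*v^3 + 2.9476*v^2 - 7.2711*v + 5.4963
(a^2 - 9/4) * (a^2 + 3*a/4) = a^4 + 3*a^3/4 - 9*a^2/4 - 27*a/16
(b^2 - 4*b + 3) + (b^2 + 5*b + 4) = 2*b^2 + b + 7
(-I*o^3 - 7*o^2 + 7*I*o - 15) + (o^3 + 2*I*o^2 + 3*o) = o^3 - I*o^3 - 7*o^2 + 2*I*o^2 + 3*o + 7*I*o - 15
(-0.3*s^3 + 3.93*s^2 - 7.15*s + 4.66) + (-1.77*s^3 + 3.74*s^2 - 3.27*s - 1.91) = -2.07*s^3 + 7.67*s^2 - 10.42*s + 2.75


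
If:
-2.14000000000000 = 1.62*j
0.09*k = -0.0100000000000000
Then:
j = -1.32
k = -0.11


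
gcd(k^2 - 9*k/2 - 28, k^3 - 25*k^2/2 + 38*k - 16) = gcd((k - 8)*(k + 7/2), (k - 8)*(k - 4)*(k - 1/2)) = k - 8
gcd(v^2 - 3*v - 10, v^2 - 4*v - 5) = v - 5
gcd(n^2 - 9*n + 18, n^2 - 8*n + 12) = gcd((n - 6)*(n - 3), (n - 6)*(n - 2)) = n - 6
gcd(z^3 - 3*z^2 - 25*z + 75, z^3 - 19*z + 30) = z^2 + 2*z - 15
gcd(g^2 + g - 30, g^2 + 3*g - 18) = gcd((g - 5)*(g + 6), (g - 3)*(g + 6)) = g + 6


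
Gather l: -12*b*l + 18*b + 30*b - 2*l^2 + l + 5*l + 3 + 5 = 48*b - 2*l^2 + l*(6 - 12*b) + 8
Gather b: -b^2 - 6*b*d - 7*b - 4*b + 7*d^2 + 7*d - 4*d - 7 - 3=-b^2 + b*(-6*d - 11) + 7*d^2 + 3*d - 10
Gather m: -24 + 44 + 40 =60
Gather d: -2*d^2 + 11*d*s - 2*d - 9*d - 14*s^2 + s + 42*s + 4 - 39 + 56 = -2*d^2 + d*(11*s - 11) - 14*s^2 + 43*s + 21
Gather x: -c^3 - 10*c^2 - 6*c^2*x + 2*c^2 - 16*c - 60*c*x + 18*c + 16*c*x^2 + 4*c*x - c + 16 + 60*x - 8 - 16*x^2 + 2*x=-c^3 - 8*c^2 + c + x^2*(16*c - 16) + x*(-6*c^2 - 56*c + 62) + 8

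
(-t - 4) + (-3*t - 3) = -4*t - 7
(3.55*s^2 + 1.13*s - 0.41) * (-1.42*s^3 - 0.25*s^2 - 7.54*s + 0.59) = -5.041*s^5 - 2.4921*s^4 - 26.4673*s^3 - 6.3232*s^2 + 3.7581*s - 0.2419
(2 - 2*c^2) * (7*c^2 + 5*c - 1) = -14*c^4 - 10*c^3 + 16*c^2 + 10*c - 2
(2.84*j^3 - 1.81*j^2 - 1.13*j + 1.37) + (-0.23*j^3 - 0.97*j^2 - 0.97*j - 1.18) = 2.61*j^3 - 2.78*j^2 - 2.1*j + 0.19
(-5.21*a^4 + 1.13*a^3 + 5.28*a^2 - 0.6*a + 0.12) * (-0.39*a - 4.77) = 2.0319*a^5 + 24.411*a^4 - 7.4493*a^3 - 24.9516*a^2 + 2.8152*a - 0.5724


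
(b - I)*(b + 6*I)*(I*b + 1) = I*b^3 - 4*b^2 + 11*I*b + 6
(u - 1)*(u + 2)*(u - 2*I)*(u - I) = u^4 + u^3 - 3*I*u^3 - 4*u^2 - 3*I*u^2 - 2*u + 6*I*u + 4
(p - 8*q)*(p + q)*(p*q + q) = p^3*q - 7*p^2*q^2 + p^2*q - 8*p*q^3 - 7*p*q^2 - 8*q^3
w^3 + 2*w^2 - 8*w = w*(w - 2)*(w + 4)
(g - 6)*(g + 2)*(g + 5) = g^3 + g^2 - 32*g - 60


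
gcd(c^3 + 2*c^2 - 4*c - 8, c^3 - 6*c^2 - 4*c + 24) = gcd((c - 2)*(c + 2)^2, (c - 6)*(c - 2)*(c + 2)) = c^2 - 4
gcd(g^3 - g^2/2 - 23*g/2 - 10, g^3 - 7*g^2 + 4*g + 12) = g + 1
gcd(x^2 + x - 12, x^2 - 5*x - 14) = 1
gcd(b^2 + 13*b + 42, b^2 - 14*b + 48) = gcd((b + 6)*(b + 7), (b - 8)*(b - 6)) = 1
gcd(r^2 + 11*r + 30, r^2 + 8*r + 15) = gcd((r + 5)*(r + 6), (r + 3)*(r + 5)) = r + 5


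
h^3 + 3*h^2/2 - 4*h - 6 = (h - 2)*(h + 3/2)*(h + 2)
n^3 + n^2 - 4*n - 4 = (n - 2)*(n + 1)*(n + 2)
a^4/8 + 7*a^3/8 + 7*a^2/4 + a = a*(a/4 + 1/2)*(a/2 + 1/2)*(a + 4)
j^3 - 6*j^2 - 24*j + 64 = (j - 8)*(j - 2)*(j + 4)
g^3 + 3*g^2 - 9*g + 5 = (g - 1)^2*(g + 5)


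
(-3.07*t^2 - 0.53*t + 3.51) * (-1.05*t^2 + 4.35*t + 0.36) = 3.2235*t^4 - 12.798*t^3 - 7.0962*t^2 + 15.0777*t + 1.2636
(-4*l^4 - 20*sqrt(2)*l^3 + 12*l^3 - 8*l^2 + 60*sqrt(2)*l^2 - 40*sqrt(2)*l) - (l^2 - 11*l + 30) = -4*l^4 - 20*sqrt(2)*l^3 + 12*l^3 - 9*l^2 + 60*sqrt(2)*l^2 - 40*sqrt(2)*l + 11*l - 30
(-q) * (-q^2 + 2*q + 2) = q^3 - 2*q^2 - 2*q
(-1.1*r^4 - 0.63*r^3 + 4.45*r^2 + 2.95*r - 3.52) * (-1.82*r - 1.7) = 2.002*r^5 + 3.0166*r^4 - 7.028*r^3 - 12.934*r^2 + 1.3914*r + 5.984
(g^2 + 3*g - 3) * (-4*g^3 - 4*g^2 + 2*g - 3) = -4*g^5 - 16*g^4 + 2*g^3 + 15*g^2 - 15*g + 9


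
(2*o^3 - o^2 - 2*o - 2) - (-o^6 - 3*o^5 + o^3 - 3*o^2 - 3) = o^6 + 3*o^5 + o^3 + 2*o^2 - 2*o + 1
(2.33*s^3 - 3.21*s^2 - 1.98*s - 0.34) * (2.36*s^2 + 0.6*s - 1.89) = 5.4988*s^5 - 6.1776*s^4 - 11.0025*s^3 + 4.0765*s^2 + 3.5382*s + 0.6426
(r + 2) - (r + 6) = -4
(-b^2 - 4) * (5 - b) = b^3 - 5*b^2 + 4*b - 20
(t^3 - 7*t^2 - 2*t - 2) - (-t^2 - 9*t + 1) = t^3 - 6*t^2 + 7*t - 3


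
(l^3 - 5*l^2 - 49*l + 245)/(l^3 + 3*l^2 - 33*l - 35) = (l - 7)/(l + 1)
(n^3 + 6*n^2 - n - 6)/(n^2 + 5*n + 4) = (n^2 + 5*n - 6)/(n + 4)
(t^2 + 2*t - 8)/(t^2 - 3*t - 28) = (t - 2)/(t - 7)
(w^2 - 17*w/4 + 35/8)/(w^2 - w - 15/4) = (4*w - 7)/(2*(2*w + 3))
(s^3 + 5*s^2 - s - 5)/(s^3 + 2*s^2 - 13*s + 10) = (s + 1)/(s - 2)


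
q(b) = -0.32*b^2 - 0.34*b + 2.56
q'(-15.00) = 9.26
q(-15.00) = -64.34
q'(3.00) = -2.26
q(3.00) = -1.34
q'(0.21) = -0.47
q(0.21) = 2.47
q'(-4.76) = 2.71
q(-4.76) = -3.07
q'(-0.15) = -0.24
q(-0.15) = 2.60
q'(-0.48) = -0.03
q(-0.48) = 2.65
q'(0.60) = -0.72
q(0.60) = 2.24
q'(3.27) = -2.43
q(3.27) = -1.97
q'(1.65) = -1.40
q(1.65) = 1.13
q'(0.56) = -0.70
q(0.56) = 2.27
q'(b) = -0.64*b - 0.34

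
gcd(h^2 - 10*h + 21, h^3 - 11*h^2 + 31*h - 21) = h^2 - 10*h + 21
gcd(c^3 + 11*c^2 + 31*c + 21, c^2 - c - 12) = c + 3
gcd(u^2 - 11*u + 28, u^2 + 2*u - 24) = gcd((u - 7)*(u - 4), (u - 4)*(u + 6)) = u - 4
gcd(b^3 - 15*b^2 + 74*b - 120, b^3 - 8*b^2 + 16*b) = b - 4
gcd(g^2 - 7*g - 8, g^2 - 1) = g + 1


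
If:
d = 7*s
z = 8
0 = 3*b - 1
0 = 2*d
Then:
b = 1/3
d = 0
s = 0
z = 8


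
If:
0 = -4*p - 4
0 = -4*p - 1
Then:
No Solution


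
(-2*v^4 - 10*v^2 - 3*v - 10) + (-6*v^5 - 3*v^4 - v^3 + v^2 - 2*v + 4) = -6*v^5 - 5*v^4 - v^3 - 9*v^2 - 5*v - 6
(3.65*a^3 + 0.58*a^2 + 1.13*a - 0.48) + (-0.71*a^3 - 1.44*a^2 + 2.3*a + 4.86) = 2.94*a^3 - 0.86*a^2 + 3.43*a + 4.38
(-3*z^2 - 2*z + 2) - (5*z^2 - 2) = -8*z^2 - 2*z + 4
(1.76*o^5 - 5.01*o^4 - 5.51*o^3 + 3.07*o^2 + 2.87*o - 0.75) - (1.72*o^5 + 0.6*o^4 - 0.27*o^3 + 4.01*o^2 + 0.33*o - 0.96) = 0.04*o^5 - 5.61*o^4 - 5.24*o^3 - 0.94*o^2 + 2.54*o + 0.21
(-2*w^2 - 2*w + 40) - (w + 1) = -2*w^2 - 3*w + 39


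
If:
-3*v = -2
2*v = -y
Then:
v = 2/3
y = -4/3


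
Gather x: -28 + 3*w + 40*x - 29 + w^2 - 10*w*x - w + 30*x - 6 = w^2 + 2*w + x*(70 - 10*w) - 63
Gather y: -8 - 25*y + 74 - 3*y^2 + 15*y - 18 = -3*y^2 - 10*y + 48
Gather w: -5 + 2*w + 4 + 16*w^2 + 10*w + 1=16*w^2 + 12*w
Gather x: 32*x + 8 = 32*x + 8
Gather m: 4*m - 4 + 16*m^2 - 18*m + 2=16*m^2 - 14*m - 2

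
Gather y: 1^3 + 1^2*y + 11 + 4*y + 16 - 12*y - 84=-7*y - 56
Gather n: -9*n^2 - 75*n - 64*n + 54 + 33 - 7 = -9*n^2 - 139*n + 80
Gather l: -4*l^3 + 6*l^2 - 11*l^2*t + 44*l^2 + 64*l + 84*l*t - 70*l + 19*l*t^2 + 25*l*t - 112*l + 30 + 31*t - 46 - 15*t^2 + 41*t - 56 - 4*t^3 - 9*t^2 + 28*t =-4*l^3 + l^2*(50 - 11*t) + l*(19*t^2 + 109*t - 118) - 4*t^3 - 24*t^2 + 100*t - 72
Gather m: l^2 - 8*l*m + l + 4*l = l^2 - 8*l*m + 5*l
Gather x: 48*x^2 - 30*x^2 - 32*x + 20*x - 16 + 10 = 18*x^2 - 12*x - 6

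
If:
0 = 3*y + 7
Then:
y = -7/3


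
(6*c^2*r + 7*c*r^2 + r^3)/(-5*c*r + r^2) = (6*c^2 + 7*c*r + r^2)/(-5*c + r)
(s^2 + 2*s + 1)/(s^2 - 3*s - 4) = (s + 1)/(s - 4)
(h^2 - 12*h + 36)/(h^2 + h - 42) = (h - 6)/(h + 7)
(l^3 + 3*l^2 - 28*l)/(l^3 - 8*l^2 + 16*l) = (l + 7)/(l - 4)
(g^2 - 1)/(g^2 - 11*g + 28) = (g^2 - 1)/(g^2 - 11*g + 28)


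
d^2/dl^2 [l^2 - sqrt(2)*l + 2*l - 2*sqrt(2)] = 2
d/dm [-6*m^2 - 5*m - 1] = -12*m - 5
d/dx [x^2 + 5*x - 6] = 2*x + 5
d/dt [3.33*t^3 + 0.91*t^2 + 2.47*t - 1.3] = 9.99*t^2 + 1.82*t + 2.47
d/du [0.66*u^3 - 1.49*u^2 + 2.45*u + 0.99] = 1.98*u^2 - 2.98*u + 2.45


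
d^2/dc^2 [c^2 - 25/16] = 2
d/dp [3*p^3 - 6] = 9*p^2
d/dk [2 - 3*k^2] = -6*k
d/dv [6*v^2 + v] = 12*v + 1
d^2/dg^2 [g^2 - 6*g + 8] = 2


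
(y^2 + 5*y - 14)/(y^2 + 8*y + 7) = (y - 2)/(y + 1)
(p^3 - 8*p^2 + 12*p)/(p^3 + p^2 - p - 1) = p*(p^2 - 8*p + 12)/(p^3 + p^2 - p - 1)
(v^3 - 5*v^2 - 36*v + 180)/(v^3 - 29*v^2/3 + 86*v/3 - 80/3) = 3*(v^2 - 36)/(3*v^2 - 14*v + 16)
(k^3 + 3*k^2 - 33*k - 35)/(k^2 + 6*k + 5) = (k^2 + 2*k - 35)/(k + 5)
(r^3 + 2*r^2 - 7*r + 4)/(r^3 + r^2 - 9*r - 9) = (r^3 + 2*r^2 - 7*r + 4)/(r^3 + r^2 - 9*r - 9)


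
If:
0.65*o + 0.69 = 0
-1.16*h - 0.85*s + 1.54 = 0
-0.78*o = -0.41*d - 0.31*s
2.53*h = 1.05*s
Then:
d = -2.89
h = 0.48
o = -1.06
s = 1.16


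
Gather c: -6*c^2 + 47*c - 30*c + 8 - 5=-6*c^2 + 17*c + 3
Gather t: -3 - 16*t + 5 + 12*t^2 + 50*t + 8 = 12*t^2 + 34*t + 10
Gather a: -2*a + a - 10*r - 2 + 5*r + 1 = -a - 5*r - 1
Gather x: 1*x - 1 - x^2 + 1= -x^2 + x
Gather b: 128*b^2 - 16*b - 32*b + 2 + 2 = 128*b^2 - 48*b + 4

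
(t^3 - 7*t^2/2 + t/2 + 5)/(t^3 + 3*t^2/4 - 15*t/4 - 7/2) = 2*(2*t - 5)/(4*t + 7)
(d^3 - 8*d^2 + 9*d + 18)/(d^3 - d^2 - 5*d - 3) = (d - 6)/(d + 1)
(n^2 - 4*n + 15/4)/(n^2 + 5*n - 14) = (n^2 - 4*n + 15/4)/(n^2 + 5*n - 14)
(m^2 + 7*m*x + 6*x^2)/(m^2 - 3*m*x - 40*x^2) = (-m^2 - 7*m*x - 6*x^2)/(-m^2 + 3*m*x + 40*x^2)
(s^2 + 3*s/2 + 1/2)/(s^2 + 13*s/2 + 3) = (s + 1)/(s + 6)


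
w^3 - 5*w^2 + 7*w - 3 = (w - 3)*(w - 1)^2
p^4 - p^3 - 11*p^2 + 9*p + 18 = (p - 3)*(p - 2)*(p + 1)*(p + 3)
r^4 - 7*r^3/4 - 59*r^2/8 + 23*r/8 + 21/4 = (r - 7/2)*(r - 1)*(r + 3/4)*(r + 2)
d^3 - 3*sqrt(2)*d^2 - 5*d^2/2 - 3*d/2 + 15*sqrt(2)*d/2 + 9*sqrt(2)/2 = (d - 3)*(d + 1/2)*(d - 3*sqrt(2))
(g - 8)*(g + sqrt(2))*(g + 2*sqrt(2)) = g^3 - 8*g^2 + 3*sqrt(2)*g^2 - 24*sqrt(2)*g + 4*g - 32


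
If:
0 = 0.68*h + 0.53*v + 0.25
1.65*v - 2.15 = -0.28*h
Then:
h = -1.59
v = 1.57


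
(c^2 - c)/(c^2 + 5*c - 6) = c/(c + 6)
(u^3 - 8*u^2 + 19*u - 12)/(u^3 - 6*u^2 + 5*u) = (u^2 - 7*u + 12)/(u*(u - 5))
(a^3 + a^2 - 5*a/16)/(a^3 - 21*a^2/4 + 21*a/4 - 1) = a*(4*a + 5)/(4*(a^2 - 5*a + 4))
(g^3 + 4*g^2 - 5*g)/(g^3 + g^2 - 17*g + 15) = g/(g - 3)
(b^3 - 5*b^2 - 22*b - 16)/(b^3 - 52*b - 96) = (b + 1)/(b + 6)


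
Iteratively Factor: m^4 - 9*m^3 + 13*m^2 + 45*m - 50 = (m + 2)*(m^3 - 11*m^2 + 35*m - 25) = (m - 5)*(m + 2)*(m^2 - 6*m + 5) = (m - 5)^2*(m + 2)*(m - 1)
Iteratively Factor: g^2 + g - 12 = (g - 3)*(g + 4)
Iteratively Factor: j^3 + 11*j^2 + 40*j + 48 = (j + 4)*(j^2 + 7*j + 12) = (j + 4)^2*(j + 3)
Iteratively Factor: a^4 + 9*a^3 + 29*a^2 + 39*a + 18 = (a + 3)*(a^3 + 6*a^2 + 11*a + 6) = (a + 2)*(a + 3)*(a^2 + 4*a + 3) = (a + 2)*(a + 3)^2*(a + 1)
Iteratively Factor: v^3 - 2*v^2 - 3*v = (v)*(v^2 - 2*v - 3) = v*(v - 3)*(v + 1)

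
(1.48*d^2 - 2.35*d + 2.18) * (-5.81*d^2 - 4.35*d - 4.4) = -8.5988*d^4 + 7.2155*d^3 - 8.9553*d^2 + 0.857000000000001*d - 9.592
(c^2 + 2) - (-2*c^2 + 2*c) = 3*c^2 - 2*c + 2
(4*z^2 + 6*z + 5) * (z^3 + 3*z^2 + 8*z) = 4*z^5 + 18*z^4 + 55*z^3 + 63*z^2 + 40*z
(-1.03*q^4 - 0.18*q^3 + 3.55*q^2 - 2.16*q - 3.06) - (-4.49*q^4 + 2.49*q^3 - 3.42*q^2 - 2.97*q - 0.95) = 3.46*q^4 - 2.67*q^3 + 6.97*q^2 + 0.81*q - 2.11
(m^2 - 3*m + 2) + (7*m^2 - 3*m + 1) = 8*m^2 - 6*m + 3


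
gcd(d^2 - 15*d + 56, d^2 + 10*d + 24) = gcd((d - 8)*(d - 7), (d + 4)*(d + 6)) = 1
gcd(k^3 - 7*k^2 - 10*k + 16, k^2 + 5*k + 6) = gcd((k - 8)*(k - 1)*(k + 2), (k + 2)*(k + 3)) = k + 2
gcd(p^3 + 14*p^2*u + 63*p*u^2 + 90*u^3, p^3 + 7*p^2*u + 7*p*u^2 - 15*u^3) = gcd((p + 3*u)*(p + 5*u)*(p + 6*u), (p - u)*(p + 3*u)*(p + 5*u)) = p^2 + 8*p*u + 15*u^2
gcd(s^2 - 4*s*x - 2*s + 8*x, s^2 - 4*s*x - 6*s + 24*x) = -s + 4*x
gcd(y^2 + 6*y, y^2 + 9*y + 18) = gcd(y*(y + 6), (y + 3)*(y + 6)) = y + 6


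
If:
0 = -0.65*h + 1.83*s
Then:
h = 2.81538461538462*s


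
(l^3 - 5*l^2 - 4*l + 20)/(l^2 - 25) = (l^2 - 4)/(l + 5)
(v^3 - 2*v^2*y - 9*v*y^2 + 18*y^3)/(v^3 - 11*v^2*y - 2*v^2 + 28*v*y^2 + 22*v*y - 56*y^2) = (v^3 - 2*v^2*y - 9*v*y^2 + 18*y^3)/(v^3 - 11*v^2*y - 2*v^2 + 28*v*y^2 + 22*v*y - 56*y^2)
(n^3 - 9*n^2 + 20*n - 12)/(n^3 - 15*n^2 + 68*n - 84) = (n - 1)/(n - 7)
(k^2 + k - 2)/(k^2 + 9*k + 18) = (k^2 + k - 2)/(k^2 + 9*k + 18)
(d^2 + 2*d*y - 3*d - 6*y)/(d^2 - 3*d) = (d + 2*y)/d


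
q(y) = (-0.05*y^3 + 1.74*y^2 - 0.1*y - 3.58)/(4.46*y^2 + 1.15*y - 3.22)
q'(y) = (-8.92*y - 1.15)*(-0.05*y^3 + 1.74*y^2 - 0.1*y - 3.58)/(4.46*y^2 + 1.15*y - 3.22)^2 + (-0.15*y^2 + 3.48*y - 0.1)/(4.46*y^2 + 1.15*y - 3.22)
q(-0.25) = 1.07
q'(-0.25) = -0.05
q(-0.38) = 1.09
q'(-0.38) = -0.33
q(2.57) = 0.23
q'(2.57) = 0.08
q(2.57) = 0.23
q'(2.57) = 0.08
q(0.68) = 7.61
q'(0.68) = 140.31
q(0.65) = 4.97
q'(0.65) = 55.15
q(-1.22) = -0.39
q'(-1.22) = -4.13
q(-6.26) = 0.47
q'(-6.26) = -0.01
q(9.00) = 0.27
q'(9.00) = -0.01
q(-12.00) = 0.54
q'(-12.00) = -0.01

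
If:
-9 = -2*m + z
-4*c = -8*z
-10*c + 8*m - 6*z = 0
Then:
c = 36/11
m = 117/22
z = 18/11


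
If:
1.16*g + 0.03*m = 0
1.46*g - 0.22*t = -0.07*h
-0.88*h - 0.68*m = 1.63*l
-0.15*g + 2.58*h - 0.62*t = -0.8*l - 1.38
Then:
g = 0.191309053064407*t + 0.0430597554446834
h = -0.84730310677192*t - 0.898103470703398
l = 3.54342296678902*t + 1.17945739716434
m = -7.39728338515708*t - 1.66497721052776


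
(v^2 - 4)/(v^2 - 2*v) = (v + 2)/v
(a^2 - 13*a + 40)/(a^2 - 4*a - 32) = (a - 5)/(a + 4)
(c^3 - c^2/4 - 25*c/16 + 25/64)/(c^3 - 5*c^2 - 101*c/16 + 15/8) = (c - 5/4)/(c - 6)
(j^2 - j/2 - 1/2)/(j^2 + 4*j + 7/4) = 2*(j - 1)/(2*j + 7)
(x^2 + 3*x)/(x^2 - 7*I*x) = (x + 3)/(x - 7*I)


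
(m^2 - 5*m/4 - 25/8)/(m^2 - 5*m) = (8*m^2 - 10*m - 25)/(8*m*(m - 5))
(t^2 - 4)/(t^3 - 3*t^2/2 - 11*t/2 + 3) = 2*(t - 2)/(2*t^2 - 7*t + 3)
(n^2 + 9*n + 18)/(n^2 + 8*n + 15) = (n + 6)/(n + 5)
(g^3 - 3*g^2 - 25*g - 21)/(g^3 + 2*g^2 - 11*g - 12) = (g^2 - 4*g - 21)/(g^2 + g - 12)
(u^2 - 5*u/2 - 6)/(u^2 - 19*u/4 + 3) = 2*(2*u + 3)/(4*u - 3)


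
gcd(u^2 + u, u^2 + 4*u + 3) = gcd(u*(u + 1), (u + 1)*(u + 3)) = u + 1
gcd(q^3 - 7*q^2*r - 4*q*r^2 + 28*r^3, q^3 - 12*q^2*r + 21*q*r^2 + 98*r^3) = q^2 - 5*q*r - 14*r^2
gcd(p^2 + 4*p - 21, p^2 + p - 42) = p + 7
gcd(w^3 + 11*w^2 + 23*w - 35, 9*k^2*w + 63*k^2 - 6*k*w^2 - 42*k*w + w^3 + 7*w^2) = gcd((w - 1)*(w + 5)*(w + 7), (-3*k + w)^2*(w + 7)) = w + 7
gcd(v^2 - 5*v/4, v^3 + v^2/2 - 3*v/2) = v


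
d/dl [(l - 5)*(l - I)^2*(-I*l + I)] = I*(l - I)*((1 - l)*(l - I) + (5 - l)*(l - I) - 2*(l - 5)*(l - 1))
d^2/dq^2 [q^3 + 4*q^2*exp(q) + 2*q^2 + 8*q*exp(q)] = 4*q^2*exp(q) + 24*q*exp(q) + 6*q + 24*exp(q) + 4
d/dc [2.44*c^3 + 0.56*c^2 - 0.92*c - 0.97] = 7.32*c^2 + 1.12*c - 0.92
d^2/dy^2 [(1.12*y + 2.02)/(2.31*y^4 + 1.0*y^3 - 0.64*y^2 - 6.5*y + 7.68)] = (71.717184*y^7 + 256.97364*y^6 + 136.771152*y^5 + 67.0853759999999*y^4 - 523.922416*y^3 - 607.07184*y^2 - 9.63225599999998*y + 302.368208)/(12.326391*y^12 + 16.0083*y^11 - 3.315312*y^10 - 111.92435*y^9 + 33.772272*y^8 + 145.8312*y^7 + 272.405684*y^6 - 602.6196*y^5 + 37.545216*y^4 + 94.015*y^3 + 860.193792*y^2 - 1150.1568*y + 452.984832)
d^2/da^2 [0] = 0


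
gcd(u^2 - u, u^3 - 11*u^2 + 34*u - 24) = u - 1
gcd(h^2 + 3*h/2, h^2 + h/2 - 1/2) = 1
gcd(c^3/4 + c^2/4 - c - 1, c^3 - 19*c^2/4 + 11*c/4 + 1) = 1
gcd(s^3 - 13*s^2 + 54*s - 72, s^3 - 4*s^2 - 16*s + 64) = s - 4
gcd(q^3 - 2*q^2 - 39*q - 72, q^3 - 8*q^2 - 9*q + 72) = q^2 - 5*q - 24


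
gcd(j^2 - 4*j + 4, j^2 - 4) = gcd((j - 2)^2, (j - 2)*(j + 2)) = j - 2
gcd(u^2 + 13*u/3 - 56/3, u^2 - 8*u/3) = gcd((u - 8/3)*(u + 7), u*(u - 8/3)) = u - 8/3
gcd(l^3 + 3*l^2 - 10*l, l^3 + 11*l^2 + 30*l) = l^2 + 5*l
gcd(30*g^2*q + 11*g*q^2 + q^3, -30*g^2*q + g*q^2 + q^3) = 6*g*q + q^2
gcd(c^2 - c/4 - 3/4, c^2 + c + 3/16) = c + 3/4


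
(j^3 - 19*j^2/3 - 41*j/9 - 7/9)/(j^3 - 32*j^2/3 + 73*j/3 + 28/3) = (j + 1/3)/(j - 4)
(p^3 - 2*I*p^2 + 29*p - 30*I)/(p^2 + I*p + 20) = (p^2 - 7*I*p - 6)/(p - 4*I)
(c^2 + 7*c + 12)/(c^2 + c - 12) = (c + 3)/(c - 3)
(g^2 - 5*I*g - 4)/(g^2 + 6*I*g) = (g^2 - 5*I*g - 4)/(g*(g + 6*I))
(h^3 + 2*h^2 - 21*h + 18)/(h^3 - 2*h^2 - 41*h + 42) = (h - 3)/(h - 7)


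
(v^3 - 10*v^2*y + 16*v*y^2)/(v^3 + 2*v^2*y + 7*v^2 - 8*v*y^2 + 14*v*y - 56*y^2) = v*(v - 8*y)/(v^2 + 4*v*y + 7*v + 28*y)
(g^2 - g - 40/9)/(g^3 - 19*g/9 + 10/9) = (3*g - 8)/(3*g^2 - 5*g + 2)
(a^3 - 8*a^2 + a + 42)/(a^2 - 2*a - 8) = (a^2 - 10*a + 21)/(a - 4)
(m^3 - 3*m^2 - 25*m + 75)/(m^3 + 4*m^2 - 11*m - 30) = (m - 5)/(m + 2)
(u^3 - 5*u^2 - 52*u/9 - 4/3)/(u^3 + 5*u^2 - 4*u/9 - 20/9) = (3*u^2 - 17*u - 6)/(3*u^2 + 13*u - 10)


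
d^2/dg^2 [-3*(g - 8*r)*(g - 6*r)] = -6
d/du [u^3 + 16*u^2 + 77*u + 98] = 3*u^2 + 32*u + 77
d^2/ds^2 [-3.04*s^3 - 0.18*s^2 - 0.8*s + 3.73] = -18.24*s - 0.36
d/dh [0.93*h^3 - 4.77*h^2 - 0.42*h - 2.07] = 2.79*h^2 - 9.54*h - 0.42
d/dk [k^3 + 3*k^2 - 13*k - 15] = 3*k^2 + 6*k - 13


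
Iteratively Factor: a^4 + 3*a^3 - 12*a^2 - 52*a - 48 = (a + 2)*(a^3 + a^2 - 14*a - 24) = (a + 2)*(a + 3)*(a^2 - 2*a - 8) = (a - 4)*(a + 2)*(a + 3)*(a + 2)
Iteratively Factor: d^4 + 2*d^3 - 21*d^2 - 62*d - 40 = (d - 5)*(d^3 + 7*d^2 + 14*d + 8) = (d - 5)*(d + 2)*(d^2 + 5*d + 4) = (d - 5)*(d + 2)*(d + 4)*(d + 1)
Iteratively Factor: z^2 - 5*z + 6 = (z - 2)*(z - 3)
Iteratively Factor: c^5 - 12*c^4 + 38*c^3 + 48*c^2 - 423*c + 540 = (c - 4)*(c^4 - 8*c^3 + 6*c^2 + 72*c - 135) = (c - 5)*(c - 4)*(c^3 - 3*c^2 - 9*c + 27) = (c - 5)*(c - 4)*(c - 3)*(c^2 - 9) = (c - 5)*(c - 4)*(c - 3)*(c + 3)*(c - 3)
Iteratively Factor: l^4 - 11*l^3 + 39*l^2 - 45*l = (l)*(l^3 - 11*l^2 + 39*l - 45) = l*(l - 5)*(l^2 - 6*l + 9) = l*(l - 5)*(l - 3)*(l - 3)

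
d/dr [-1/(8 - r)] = -1/(r - 8)^2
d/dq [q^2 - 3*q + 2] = 2*q - 3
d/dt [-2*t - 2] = -2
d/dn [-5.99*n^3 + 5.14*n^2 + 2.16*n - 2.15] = -17.97*n^2 + 10.28*n + 2.16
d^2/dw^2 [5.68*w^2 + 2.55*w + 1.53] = 11.3600000000000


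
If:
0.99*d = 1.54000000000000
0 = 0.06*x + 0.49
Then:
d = 1.56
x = -8.17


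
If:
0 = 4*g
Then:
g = 0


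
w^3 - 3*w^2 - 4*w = w*(w - 4)*(w + 1)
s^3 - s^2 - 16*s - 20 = (s - 5)*(s + 2)^2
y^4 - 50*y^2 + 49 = (y - 7)*(y - 1)*(y + 1)*(y + 7)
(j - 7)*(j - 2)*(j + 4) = j^3 - 5*j^2 - 22*j + 56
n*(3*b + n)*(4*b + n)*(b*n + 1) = 12*b^3*n^2 + 7*b^2*n^3 + 12*b^2*n + b*n^4 + 7*b*n^2 + n^3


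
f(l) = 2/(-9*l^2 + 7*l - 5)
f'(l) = 2*(18*l - 7)/(-9*l^2 + 7*l - 5)^2 = 2*(18*l - 7)/(9*l^2 - 7*l + 5)^2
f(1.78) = -0.09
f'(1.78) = 0.11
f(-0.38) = -0.22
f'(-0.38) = -0.34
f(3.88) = -0.02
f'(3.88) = 0.01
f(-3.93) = -0.01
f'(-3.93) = -0.01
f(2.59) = -0.04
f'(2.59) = 0.04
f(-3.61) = -0.01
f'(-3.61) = -0.01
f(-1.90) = -0.04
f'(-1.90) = -0.03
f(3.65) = -0.02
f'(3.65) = 0.01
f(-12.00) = 0.00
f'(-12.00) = 0.00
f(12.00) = 0.00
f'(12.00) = 0.00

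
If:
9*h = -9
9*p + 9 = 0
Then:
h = -1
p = -1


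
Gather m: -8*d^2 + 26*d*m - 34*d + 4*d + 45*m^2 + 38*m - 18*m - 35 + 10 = -8*d^2 - 30*d + 45*m^2 + m*(26*d + 20) - 25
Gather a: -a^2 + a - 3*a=-a^2 - 2*a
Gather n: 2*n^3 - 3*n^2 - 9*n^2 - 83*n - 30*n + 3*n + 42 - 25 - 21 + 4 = 2*n^3 - 12*n^2 - 110*n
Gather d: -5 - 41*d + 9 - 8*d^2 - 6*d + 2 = -8*d^2 - 47*d + 6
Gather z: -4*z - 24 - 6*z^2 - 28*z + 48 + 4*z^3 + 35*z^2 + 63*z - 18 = 4*z^3 + 29*z^2 + 31*z + 6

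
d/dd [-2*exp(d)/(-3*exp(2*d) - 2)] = (4 - 6*exp(2*d))*exp(d)/(9*exp(4*d) + 12*exp(2*d) + 4)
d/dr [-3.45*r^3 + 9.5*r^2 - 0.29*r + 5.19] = -10.35*r^2 + 19.0*r - 0.29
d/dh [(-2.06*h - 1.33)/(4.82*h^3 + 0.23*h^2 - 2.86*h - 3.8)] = (19.8584*h^3 + 19.7056*h^2 + 0.6118*h + 4.0242)/(23.2324*h^6 + 2.2172*h^5 - 27.5175*h^4 - 37.9476*h^3 + 6.4316*h^2 + 21.736*h + 14.44)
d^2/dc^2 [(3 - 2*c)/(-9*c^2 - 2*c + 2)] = 2*((23 - 54*c)*(9*c^2 + 2*c - 2) + 4*(2*c - 3)*(9*c + 1)^2)/(9*c^2 + 2*c - 2)^3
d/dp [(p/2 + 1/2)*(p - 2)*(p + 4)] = 3*p^2/2 + 3*p - 3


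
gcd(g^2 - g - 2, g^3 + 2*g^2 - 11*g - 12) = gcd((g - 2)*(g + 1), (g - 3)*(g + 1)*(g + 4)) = g + 1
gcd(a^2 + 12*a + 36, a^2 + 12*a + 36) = a^2 + 12*a + 36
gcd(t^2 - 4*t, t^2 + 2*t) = t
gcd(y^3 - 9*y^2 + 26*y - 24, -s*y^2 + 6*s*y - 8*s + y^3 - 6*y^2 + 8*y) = y^2 - 6*y + 8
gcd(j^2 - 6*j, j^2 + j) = j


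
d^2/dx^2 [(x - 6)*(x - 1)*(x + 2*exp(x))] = 2*x^2*exp(x) - 6*x*exp(x) + 6*x - 12*exp(x) - 14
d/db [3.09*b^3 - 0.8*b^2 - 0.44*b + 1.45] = 9.27*b^2 - 1.6*b - 0.44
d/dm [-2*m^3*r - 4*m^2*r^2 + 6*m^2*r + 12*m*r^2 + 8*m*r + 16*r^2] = 2*r*(-3*m^2 - 4*m*r + 6*m + 6*r + 4)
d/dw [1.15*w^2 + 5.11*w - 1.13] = 2.3*w + 5.11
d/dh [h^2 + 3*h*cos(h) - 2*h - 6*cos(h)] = -3*h*sin(h) + 2*h + 6*sin(h) + 3*cos(h) - 2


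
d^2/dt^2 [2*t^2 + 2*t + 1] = 4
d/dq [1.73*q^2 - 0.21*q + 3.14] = 3.46*q - 0.21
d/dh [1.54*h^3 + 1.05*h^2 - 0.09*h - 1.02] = 4.62*h^2 + 2.1*h - 0.09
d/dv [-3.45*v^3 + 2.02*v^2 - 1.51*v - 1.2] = -10.35*v^2 + 4.04*v - 1.51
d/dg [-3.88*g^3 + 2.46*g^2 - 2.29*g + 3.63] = -11.64*g^2 + 4.92*g - 2.29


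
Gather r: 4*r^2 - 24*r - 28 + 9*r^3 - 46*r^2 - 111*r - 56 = 9*r^3 - 42*r^2 - 135*r - 84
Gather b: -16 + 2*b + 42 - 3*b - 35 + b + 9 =0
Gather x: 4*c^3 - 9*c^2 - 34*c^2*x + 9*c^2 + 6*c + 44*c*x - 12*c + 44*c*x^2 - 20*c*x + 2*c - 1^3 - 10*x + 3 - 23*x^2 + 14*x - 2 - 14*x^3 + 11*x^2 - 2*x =4*c^3 - 4*c - 14*x^3 + x^2*(44*c - 12) + x*(-34*c^2 + 24*c + 2)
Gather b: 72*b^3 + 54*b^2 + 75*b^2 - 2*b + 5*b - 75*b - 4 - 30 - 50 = 72*b^3 + 129*b^2 - 72*b - 84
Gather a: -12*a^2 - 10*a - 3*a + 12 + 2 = -12*a^2 - 13*a + 14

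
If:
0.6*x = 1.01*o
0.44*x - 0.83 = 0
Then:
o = 1.12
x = 1.89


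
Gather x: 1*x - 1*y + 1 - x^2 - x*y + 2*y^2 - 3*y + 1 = -x^2 + x*(1 - y) + 2*y^2 - 4*y + 2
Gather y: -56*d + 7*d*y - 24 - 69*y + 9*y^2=-56*d + 9*y^2 + y*(7*d - 69) - 24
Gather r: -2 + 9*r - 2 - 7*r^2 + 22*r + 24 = -7*r^2 + 31*r + 20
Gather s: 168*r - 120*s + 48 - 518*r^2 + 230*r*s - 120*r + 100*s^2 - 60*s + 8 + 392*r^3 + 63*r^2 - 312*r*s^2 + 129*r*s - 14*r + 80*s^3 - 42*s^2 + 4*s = 392*r^3 - 455*r^2 + 34*r + 80*s^3 + s^2*(58 - 312*r) + s*(359*r - 176) + 56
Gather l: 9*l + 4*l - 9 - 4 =13*l - 13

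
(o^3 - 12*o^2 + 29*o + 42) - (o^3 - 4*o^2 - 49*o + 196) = -8*o^2 + 78*o - 154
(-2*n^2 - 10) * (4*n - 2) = -8*n^3 + 4*n^2 - 40*n + 20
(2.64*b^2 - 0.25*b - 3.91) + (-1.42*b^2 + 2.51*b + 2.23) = 1.22*b^2 + 2.26*b - 1.68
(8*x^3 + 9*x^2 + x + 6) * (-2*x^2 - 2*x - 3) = -16*x^5 - 34*x^4 - 44*x^3 - 41*x^2 - 15*x - 18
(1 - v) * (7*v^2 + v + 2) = -7*v^3 + 6*v^2 - v + 2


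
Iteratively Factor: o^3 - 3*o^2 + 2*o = (o - 1)*(o^2 - 2*o) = o*(o - 1)*(o - 2)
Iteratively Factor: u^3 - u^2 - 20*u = (u - 5)*(u^2 + 4*u) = (u - 5)*(u + 4)*(u)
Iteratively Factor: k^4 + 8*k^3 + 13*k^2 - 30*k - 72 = (k + 3)*(k^3 + 5*k^2 - 2*k - 24) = (k - 2)*(k + 3)*(k^2 + 7*k + 12) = (k - 2)*(k + 3)*(k + 4)*(k + 3)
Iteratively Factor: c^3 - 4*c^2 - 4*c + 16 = (c - 4)*(c^2 - 4) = (c - 4)*(c + 2)*(c - 2)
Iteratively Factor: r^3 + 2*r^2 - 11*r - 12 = (r - 3)*(r^2 + 5*r + 4) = (r - 3)*(r + 4)*(r + 1)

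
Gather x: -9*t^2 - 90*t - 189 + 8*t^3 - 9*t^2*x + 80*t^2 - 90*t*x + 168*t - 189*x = 8*t^3 + 71*t^2 + 78*t + x*(-9*t^2 - 90*t - 189) - 189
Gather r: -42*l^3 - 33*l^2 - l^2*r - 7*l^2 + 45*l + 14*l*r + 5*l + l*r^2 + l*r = -42*l^3 - 40*l^2 + l*r^2 + 50*l + r*(-l^2 + 15*l)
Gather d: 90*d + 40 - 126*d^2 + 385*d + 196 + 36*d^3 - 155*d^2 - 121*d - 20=36*d^3 - 281*d^2 + 354*d + 216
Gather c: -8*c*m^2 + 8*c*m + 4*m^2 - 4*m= c*(-8*m^2 + 8*m) + 4*m^2 - 4*m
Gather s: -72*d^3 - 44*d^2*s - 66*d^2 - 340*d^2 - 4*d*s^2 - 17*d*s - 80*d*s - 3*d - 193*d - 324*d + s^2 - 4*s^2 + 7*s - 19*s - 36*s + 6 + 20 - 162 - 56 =-72*d^3 - 406*d^2 - 520*d + s^2*(-4*d - 3) + s*(-44*d^2 - 97*d - 48) - 192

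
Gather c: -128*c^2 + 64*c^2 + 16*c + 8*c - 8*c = -64*c^2 + 16*c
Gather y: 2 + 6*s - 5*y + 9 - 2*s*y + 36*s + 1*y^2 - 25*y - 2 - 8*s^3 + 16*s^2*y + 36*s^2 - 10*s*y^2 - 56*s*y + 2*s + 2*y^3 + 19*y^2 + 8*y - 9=-8*s^3 + 36*s^2 + 44*s + 2*y^3 + y^2*(20 - 10*s) + y*(16*s^2 - 58*s - 22)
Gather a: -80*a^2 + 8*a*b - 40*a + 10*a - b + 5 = -80*a^2 + a*(8*b - 30) - b + 5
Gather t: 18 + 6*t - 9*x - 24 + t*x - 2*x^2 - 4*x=t*(x + 6) - 2*x^2 - 13*x - 6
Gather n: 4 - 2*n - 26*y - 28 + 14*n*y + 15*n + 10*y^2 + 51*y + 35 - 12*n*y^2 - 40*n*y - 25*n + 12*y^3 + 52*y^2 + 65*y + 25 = n*(-12*y^2 - 26*y - 12) + 12*y^3 + 62*y^2 + 90*y + 36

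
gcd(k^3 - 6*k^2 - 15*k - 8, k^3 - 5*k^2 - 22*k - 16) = k^2 - 7*k - 8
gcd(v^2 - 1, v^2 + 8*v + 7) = v + 1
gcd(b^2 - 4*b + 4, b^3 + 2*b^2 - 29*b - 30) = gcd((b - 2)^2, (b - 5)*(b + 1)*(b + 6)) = 1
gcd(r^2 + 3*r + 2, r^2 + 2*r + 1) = r + 1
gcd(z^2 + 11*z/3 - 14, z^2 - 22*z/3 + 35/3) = z - 7/3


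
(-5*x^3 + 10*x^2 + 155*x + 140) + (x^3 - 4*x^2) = -4*x^3 + 6*x^2 + 155*x + 140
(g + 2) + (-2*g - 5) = -g - 3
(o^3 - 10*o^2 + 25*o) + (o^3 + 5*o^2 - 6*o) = 2*o^3 - 5*o^2 + 19*o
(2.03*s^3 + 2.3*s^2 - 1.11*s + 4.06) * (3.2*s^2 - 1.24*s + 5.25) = 6.496*s^5 + 4.8428*s^4 + 4.2535*s^3 + 26.4434*s^2 - 10.8619*s + 21.315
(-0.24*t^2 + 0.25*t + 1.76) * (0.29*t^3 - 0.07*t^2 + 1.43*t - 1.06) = -0.0696*t^5 + 0.0893*t^4 + 0.1497*t^3 + 0.4887*t^2 + 2.2518*t - 1.8656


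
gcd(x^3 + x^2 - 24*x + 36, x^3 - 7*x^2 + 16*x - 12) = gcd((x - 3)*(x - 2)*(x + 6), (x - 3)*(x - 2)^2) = x^2 - 5*x + 6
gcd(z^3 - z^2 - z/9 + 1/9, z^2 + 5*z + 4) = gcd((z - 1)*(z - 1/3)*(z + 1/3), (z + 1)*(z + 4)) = 1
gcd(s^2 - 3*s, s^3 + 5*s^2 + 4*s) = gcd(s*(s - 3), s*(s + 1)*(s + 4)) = s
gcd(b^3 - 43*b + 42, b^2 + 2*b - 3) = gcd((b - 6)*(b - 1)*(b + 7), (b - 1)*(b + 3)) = b - 1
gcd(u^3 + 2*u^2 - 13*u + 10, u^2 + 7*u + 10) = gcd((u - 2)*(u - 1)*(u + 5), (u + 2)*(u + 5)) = u + 5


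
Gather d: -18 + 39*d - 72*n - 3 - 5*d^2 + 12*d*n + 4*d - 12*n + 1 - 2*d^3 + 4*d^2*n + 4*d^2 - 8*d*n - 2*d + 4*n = -2*d^3 + d^2*(4*n - 1) + d*(4*n + 41) - 80*n - 20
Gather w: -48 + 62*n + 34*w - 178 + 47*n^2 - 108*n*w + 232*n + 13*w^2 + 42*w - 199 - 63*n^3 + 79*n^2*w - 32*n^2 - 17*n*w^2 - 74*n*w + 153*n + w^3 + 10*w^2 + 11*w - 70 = -63*n^3 + 15*n^2 + 447*n + w^3 + w^2*(23 - 17*n) + w*(79*n^2 - 182*n + 87) - 495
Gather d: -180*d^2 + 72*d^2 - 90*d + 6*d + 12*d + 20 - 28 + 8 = -108*d^2 - 72*d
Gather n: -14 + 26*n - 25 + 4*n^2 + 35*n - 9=4*n^2 + 61*n - 48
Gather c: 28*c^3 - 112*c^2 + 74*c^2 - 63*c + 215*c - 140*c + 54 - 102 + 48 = 28*c^3 - 38*c^2 + 12*c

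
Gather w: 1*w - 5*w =-4*w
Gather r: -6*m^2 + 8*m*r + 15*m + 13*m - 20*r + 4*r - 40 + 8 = -6*m^2 + 28*m + r*(8*m - 16) - 32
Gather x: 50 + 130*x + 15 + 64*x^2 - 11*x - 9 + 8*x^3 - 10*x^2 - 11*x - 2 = 8*x^3 + 54*x^2 + 108*x + 54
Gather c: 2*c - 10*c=-8*c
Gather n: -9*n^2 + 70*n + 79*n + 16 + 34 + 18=-9*n^2 + 149*n + 68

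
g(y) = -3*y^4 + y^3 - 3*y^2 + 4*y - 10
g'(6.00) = -2516.00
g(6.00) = -3766.00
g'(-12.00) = 21244.00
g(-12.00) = -64426.00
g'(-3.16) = 431.57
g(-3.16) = -383.29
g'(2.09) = -104.99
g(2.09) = -62.86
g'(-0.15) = 5.01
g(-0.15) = -10.67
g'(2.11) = -108.03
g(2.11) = -64.99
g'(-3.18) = 439.31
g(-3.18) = -392.00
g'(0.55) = -0.39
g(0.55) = -8.82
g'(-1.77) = 90.56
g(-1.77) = -61.47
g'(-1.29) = 42.49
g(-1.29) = -30.61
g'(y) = -12*y^3 + 3*y^2 - 6*y + 4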